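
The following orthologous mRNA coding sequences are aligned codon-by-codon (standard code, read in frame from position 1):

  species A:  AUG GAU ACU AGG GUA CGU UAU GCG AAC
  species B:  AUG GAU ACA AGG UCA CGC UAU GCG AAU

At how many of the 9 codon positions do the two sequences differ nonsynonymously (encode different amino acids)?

1

Codon 1: AUG Met / AUG Met — identical.
Codon 2: GAU Asp / GAU Asp — identical.
Codon 3: ACU Thr / ACA Thr — synonymous.
Codon 4: AGG Arg / AGG Arg — identical.
Codon 5: GUA Val / UCA Ser — nonsynonymous.
Codon 6: CGU Arg / CGC Arg — synonymous.
Codon 7: UAU Tyr / UAU Tyr — identical.
Codon 8: GCG Ala / GCG Ala — identical.
Codon 9: AAC Asn / AAU Asn — synonymous.
Nonsynonymous differences: 1.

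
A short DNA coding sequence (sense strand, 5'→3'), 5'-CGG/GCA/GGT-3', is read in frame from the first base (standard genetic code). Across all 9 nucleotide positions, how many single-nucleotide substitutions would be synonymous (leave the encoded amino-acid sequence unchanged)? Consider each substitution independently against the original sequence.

10

Codon 1 (CGG, Arg): 4 synonymous substitutions.
Codon 2 (GCA, Ala): 3 synonymous substitutions.
Codon 3 (GGT, Gly): 3 synonymous substitutions.
Total: 4 + 3 + 3 = 10.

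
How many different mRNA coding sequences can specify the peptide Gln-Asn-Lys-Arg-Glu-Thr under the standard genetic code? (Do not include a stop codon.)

Gln: 2 codons.
Asn: 2 codons.
Lys: 2 codons.
Arg: 6 codons.
Glu: 2 codons.
Thr: 4 codons.
2 × 2 × 2 × 6 × 2 × 4 = 384.

384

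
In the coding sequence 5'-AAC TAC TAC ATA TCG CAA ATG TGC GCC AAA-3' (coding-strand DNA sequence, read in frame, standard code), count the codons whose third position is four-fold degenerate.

Codon 1 AAC (Asn): third position 2-fold.
Codon 2 TAC (Tyr): third position 2-fold.
Codon 3 TAC (Tyr): third position 2-fold.
Codon 4 ATA (Ile): third position 3-fold.
Codon 5 TCG (Ser): third position 4-fold.
Codon 6 CAA (Gln): third position 2-fold.
Codon 7 ATG (Met): third position 1-fold.
Codon 8 TGC (Cys): third position 2-fold.
Codon 9 GCC (Ala): third position 4-fold.
Codon 10 AAA (Lys): third position 2-fold.
Four-fold degenerate third positions: 2.

2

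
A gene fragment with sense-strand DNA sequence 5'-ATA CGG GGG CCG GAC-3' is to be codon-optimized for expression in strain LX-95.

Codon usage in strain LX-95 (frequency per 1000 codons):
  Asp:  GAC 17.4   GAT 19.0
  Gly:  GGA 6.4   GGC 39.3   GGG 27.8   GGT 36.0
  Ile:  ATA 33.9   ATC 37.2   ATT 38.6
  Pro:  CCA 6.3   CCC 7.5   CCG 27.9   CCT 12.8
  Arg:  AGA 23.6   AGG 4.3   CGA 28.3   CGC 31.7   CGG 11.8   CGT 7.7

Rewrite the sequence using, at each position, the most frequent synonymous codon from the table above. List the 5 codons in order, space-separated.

Codon 1 (Ile): best is ATT at 38.6.
Codon 2 (Arg): best is CGC at 31.7.
Codon 3 (Gly): best is GGC at 39.3.
Codon 4 (Pro): best is CCG at 27.9.
Codon 5 (Asp): best is GAT at 19.0.

ATT CGC GGC CCG GAT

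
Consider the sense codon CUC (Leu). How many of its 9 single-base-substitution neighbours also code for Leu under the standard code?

3

Position 1: none → 0 synonymous.
Position 2: none → 0 synonymous.
Position 3: CUU, CUA, CUG → 3 synonymous.
Total: 0 + 0 + 3 = 3.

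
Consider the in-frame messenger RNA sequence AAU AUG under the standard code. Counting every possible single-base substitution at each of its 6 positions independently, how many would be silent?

Codon 1 (AAU, Asn): 1 synonymous substitution.
Codon 2 (AUG, Met): 0 synonymous substitutions.
Total: 1 + 0 = 1.

1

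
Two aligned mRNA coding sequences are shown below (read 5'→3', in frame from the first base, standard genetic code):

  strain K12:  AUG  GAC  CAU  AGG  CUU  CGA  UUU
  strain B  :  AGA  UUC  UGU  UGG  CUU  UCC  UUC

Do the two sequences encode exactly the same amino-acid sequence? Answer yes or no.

no

Codon 1: AUG Met / AGA Arg — nonsynonymous.
Codon 2: GAC Asp / UUC Phe — nonsynonymous.
Codon 3: CAU His / UGU Cys — nonsynonymous.
Codon 4: AGG Arg / UGG Trp — nonsynonymous.
Codon 5: CUU Leu / CUU Leu — identical.
Codon 6: CGA Arg / UCC Ser — nonsynonymous.
Codon 7: UUU Phe / UUC Phe — synonymous.
Nonsynonymous differences: 5 → different protein.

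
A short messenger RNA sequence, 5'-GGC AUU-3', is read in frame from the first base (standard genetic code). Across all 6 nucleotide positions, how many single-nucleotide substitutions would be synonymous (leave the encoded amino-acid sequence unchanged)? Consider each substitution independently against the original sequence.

Codon 1 (GGC, Gly): 3 synonymous substitutions.
Codon 2 (AUU, Ile): 2 synonymous substitutions.
Total: 3 + 2 = 5.

5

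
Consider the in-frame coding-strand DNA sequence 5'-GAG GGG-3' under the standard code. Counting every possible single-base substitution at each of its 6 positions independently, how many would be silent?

4

Codon 1 (GAG, Glu): 1 synonymous substitution.
Codon 2 (GGG, Gly): 3 synonymous substitutions.
Total: 1 + 3 = 4.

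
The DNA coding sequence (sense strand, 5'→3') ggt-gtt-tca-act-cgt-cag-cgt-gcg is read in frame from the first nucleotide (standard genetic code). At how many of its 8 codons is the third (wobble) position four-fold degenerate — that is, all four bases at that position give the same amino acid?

7

Codon 1 GGT (Gly): third position 4-fold.
Codon 2 GTT (Val): third position 4-fold.
Codon 3 TCA (Ser): third position 4-fold.
Codon 4 ACT (Thr): third position 4-fold.
Codon 5 CGT (Arg): third position 4-fold.
Codon 6 CAG (Gln): third position 2-fold.
Codon 7 CGT (Arg): third position 4-fold.
Codon 8 GCG (Ala): third position 4-fold.
Four-fold degenerate third positions: 7.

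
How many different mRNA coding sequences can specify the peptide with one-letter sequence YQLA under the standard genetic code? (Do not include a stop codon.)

96

Tyr: 2 codons.
Gln: 2 codons.
Leu: 6 codons.
Ala: 4 codons.
2 × 2 × 6 × 4 = 96.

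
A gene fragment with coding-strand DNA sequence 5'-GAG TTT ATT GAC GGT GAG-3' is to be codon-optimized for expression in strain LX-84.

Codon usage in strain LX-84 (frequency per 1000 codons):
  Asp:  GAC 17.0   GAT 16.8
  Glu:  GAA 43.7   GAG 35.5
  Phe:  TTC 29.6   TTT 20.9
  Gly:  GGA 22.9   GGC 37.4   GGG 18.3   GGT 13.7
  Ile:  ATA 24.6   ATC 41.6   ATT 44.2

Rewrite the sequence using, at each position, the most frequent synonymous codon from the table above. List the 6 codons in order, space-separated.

Codon 1 (Glu): best is GAA at 43.7.
Codon 2 (Phe): best is TTC at 29.6.
Codon 3 (Ile): best is ATT at 44.2.
Codon 4 (Asp): best is GAC at 17.0.
Codon 5 (Gly): best is GGC at 37.4.
Codon 6 (Glu): best is GAA at 43.7.

GAA TTC ATT GAC GGC GAA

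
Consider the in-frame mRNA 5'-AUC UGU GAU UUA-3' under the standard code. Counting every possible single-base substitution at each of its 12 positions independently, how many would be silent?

6

Codon 1 (AUC, Ile): 2 synonymous substitutions.
Codon 2 (UGU, Cys): 1 synonymous substitution.
Codon 3 (GAU, Asp): 1 synonymous substitution.
Codon 4 (UUA, Leu): 2 synonymous substitutions.
Total: 2 + 1 + 1 + 2 = 6.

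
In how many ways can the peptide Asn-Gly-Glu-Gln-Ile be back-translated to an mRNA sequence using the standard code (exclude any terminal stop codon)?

Asn: 2 codons.
Gly: 4 codons.
Glu: 2 codons.
Gln: 2 codons.
Ile: 3 codons.
2 × 4 × 2 × 2 × 3 = 96.

96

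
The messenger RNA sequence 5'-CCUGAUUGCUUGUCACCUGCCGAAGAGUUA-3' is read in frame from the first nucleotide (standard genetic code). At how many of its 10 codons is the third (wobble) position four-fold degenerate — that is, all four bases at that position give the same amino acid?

4

Codon 1 CCU (Pro): third position 4-fold.
Codon 2 GAU (Asp): third position 2-fold.
Codon 3 UGC (Cys): third position 2-fold.
Codon 4 UUG (Leu): third position 2-fold.
Codon 5 UCA (Ser): third position 4-fold.
Codon 6 CCU (Pro): third position 4-fold.
Codon 7 GCC (Ala): third position 4-fold.
Codon 8 GAA (Glu): third position 2-fold.
Codon 9 GAG (Glu): third position 2-fold.
Codon 10 UUA (Leu): third position 2-fold.
Four-fold degenerate third positions: 4.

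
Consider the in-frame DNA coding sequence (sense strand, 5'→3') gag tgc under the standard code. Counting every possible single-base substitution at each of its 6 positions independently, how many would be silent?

Codon 1 (GAG, Glu): 1 synonymous substitution.
Codon 2 (TGC, Cys): 1 synonymous substitution.
Total: 1 + 1 = 2.

2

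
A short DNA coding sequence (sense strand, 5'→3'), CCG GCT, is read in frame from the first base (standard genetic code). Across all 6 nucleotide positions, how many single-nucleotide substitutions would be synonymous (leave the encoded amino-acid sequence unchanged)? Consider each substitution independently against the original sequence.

Codon 1 (CCG, Pro): 3 synonymous substitutions.
Codon 2 (GCT, Ala): 3 synonymous substitutions.
Total: 3 + 3 = 6.

6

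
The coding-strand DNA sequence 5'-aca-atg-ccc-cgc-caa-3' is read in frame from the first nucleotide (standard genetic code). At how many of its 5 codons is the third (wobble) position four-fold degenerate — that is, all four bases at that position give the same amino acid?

Codon 1 ACA (Thr): third position 4-fold.
Codon 2 ATG (Met): third position 1-fold.
Codon 3 CCC (Pro): third position 4-fold.
Codon 4 CGC (Arg): third position 4-fold.
Codon 5 CAA (Gln): third position 2-fold.
Four-fold degenerate third positions: 3.

3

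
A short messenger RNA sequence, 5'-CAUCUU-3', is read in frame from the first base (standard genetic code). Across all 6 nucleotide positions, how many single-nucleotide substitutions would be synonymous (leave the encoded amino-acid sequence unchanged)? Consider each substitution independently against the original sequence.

4

Codon 1 (CAU, His): 1 synonymous substitution.
Codon 2 (CUU, Leu): 3 synonymous substitutions.
Total: 1 + 3 = 4.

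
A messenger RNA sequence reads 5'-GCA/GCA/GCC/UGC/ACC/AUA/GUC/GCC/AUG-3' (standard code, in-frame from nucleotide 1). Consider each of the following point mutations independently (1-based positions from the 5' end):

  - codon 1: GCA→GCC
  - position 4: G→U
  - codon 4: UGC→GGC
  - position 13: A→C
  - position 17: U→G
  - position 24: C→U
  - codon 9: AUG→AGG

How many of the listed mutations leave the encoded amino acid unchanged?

2

Codon 1: GCA (Ala) → GCC (Ala) — synonymous.
Codon 2: GCA (Ala) → UCA (Ser) — missense.
Codon 4: UGC (Cys) → GGC (Gly) — missense.
Codon 5: ACC (Thr) → CCC (Pro) — missense.
Codon 6: AUA (Ile) → AGA (Arg) — missense.
Codon 8: GCC (Ala) → GCU (Ala) — synonymous.
Codon 9: AUG (Met) → AGG (Arg) — missense.
Synonymous: 2 of 7.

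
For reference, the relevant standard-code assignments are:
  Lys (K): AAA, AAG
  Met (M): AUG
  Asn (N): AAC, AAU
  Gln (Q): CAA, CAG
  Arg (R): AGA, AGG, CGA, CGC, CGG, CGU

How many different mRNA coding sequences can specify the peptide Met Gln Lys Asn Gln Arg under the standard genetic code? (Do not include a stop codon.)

Met: 1 codon.
Gln: 2 codons.
Lys: 2 codons.
Asn: 2 codons.
Gln: 2 codons.
Arg: 6 codons.
1 × 2 × 2 × 2 × 2 × 6 = 96.

96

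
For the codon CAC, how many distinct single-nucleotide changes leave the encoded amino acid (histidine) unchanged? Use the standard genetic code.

Position 1: none → 0 synonymous.
Position 2: none → 0 synonymous.
Position 3: CAT → 1 synonymous.
Total: 0 + 0 + 1 = 1.

1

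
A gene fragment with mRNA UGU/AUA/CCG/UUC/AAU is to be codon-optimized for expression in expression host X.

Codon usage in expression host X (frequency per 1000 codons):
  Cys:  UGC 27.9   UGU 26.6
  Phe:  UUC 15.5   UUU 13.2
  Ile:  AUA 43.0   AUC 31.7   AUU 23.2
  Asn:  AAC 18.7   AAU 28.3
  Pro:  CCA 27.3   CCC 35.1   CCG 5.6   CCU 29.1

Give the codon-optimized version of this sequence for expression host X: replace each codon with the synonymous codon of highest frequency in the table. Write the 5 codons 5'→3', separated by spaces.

UGC AUA CCC UUC AAU

Codon 1 (Cys): best is UGC at 27.9.
Codon 2 (Ile): best is AUA at 43.0.
Codon 3 (Pro): best is CCC at 35.1.
Codon 4 (Phe): best is UUC at 15.5.
Codon 5 (Asn): best is AAU at 28.3.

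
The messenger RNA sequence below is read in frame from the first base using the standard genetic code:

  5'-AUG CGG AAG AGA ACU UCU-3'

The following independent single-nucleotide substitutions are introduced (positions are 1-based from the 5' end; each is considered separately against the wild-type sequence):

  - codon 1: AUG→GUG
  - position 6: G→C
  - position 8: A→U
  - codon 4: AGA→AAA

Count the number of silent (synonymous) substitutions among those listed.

Codon 1: AUG (Met) → GUG (Val) — missense.
Codon 2: CGG (Arg) → CGC (Arg) — synonymous.
Codon 3: AAG (Lys) → AUG (Met) — missense.
Codon 4: AGA (Arg) → AAA (Lys) — missense.
Synonymous: 1 of 4.

1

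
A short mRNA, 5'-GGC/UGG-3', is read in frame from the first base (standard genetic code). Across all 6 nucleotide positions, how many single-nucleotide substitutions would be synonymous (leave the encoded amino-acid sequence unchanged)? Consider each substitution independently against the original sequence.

3

Codon 1 (GGC, Gly): 3 synonymous substitutions.
Codon 2 (UGG, Trp): 0 synonymous substitutions.
Total: 3 + 0 = 3.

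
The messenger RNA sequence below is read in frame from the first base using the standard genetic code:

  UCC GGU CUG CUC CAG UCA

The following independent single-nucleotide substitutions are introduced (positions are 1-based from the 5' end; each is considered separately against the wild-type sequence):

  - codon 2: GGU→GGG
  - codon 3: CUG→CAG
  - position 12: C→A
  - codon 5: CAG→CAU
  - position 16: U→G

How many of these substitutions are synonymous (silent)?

2

Codon 2: GGU (Gly) → GGG (Gly) — synonymous.
Codon 3: CUG (Leu) → CAG (Gln) — missense.
Codon 4: CUC (Leu) → CUA (Leu) — synonymous.
Codon 5: CAG (Gln) → CAU (His) — missense.
Codon 6: UCA (Ser) → GCA (Ala) — missense.
Synonymous: 2 of 5.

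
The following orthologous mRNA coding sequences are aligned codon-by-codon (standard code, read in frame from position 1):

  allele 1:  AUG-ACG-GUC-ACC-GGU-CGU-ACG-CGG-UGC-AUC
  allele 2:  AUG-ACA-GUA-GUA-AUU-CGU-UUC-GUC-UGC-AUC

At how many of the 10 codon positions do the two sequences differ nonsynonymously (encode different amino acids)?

Codon 1: AUG Met / AUG Met — identical.
Codon 2: ACG Thr / ACA Thr — synonymous.
Codon 3: GUC Val / GUA Val — synonymous.
Codon 4: ACC Thr / GUA Val — nonsynonymous.
Codon 5: GGU Gly / AUU Ile — nonsynonymous.
Codon 6: CGU Arg / CGU Arg — identical.
Codon 7: ACG Thr / UUC Phe — nonsynonymous.
Codon 8: CGG Arg / GUC Val — nonsynonymous.
Codon 9: UGC Cys / UGC Cys — identical.
Codon 10: AUC Ile / AUC Ile — identical.
Nonsynonymous differences: 4.

4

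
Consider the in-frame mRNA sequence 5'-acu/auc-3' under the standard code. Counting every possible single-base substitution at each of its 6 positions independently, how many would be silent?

Codon 1 (ACU, Thr): 3 synonymous substitutions.
Codon 2 (AUC, Ile): 2 synonymous substitutions.
Total: 3 + 2 = 5.

5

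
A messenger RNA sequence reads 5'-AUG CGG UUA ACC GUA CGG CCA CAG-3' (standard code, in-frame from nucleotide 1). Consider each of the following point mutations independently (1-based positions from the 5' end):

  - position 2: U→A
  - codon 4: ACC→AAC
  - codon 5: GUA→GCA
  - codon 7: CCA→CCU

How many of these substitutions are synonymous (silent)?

1

Codon 1: AUG (Met) → AAG (Lys) — missense.
Codon 4: ACC (Thr) → AAC (Asn) — missense.
Codon 5: GUA (Val) → GCA (Ala) — missense.
Codon 7: CCA (Pro) → CCU (Pro) — synonymous.
Synonymous: 1 of 4.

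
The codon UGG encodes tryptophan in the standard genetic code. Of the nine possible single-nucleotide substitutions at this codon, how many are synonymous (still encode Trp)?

0

Position 1: none → 0 synonymous.
Position 2: none → 0 synonymous.
Position 3: none → 0 synonymous.
Total: 0 + 0 + 0 = 0.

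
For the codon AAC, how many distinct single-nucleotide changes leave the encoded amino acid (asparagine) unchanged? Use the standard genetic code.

Position 1: none → 0 synonymous.
Position 2: none → 0 synonymous.
Position 3: AAU → 1 synonymous.
Total: 0 + 0 + 1 = 1.

1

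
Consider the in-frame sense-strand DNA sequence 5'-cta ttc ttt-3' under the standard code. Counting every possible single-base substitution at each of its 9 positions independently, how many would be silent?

6

Codon 1 (CTA, Leu): 4 synonymous substitutions.
Codon 2 (TTC, Phe): 1 synonymous substitution.
Codon 3 (TTT, Phe): 1 synonymous substitution.
Total: 4 + 1 + 1 = 6.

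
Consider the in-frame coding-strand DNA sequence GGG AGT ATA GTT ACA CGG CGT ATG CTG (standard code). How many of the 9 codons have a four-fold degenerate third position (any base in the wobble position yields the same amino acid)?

Codon 1 GGG (Gly): third position 4-fold.
Codon 2 AGT (Ser): third position 2-fold.
Codon 3 ATA (Ile): third position 3-fold.
Codon 4 GTT (Val): third position 4-fold.
Codon 5 ACA (Thr): third position 4-fold.
Codon 6 CGG (Arg): third position 4-fold.
Codon 7 CGT (Arg): third position 4-fold.
Codon 8 ATG (Met): third position 1-fold.
Codon 9 CTG (Leu): third position 4-fold.
Four-fold degenerate third positions: 6.

6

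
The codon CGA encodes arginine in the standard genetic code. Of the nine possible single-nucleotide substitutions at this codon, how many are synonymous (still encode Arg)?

4

Position 1: AGA → 1 synonymous.
Position 2: none → 0 synonymous.
Position 3: CGU, CGC, CGG → 3 synonymous.
Total: 1 + 0 + 3 = 4.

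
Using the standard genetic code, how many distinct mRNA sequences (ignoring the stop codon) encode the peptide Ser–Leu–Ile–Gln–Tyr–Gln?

864

Ser: 6 codons.
Leu: 6 codons.
Ile: 3 codons.
Gln: 2 codons.
Tyr: 2 codons.
Gln: 2 codons.
6 × 6 × 3 × 2 × 2 × 2 = 864.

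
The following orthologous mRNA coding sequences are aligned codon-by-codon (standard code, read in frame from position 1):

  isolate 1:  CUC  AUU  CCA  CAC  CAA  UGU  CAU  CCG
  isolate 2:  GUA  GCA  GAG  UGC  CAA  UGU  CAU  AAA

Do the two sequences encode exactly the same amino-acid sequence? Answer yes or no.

no

Codon 1: CUC Leu / GUA Val — nonsynonymous.
Codon 2: AUU Ile / GCA Ala — nonsynonymous.
Codon 3: CCA Pro / GAG Glu — nonsynonymous.
Codon 4: CAC His / UGC Cys — nonsynonymous.
Codon 5: CAA Gln / CAA Gln — identical.
Codon 6: UGU Cys / UGU Cys — identical.
Codon 7: CAU His / CAU His — identical.
Codon 8: CCG Pro / AAA Lys — nonsynonymous.
Nonsynonymous differences: 5 → different protein.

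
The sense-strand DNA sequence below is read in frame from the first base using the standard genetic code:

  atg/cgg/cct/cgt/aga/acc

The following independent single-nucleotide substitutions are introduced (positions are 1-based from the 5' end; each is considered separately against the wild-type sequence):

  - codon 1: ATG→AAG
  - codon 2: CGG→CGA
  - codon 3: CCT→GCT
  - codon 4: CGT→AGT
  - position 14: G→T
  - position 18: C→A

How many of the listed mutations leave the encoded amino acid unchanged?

2

Codon 1: ATG (Met) → AAG (Lys) — missense.
Codon 2: CGG (Arg) → CGA (Arg) — synonymous.
Codon 3: CCT (Pro) → GCT (Ala) — missense.
Codon 4: CGT (Arg) → AGT (Ser) — missense.
Codon 5: AGA (Arg) → ATA (Ile) — missense.
Codon 6: ACC (Thr) → ACA (Thr) — synonymous.
Synonymous: 2 of 6.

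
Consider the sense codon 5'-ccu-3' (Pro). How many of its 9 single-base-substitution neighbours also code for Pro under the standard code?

3

Position 1: none → 0 synonymous.
Position 2: none → 0 synonymous.
Position 3: CCC, CCA, CCG → 3 synonymous.
Total: 0 + 0 + 3 = 3.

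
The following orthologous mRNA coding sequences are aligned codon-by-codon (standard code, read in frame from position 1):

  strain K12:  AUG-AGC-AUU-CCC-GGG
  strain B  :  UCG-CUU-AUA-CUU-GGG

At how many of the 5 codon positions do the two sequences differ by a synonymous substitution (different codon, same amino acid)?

Codon 1: AUG Met / UCG Ser — nonsynonymous.
Codon 2: AGC Ser / CUU Leu — nonsynonymous.
Codon 3: AUU Ile / AUA Ile — synonymous.
Codon 4: CCC Pro / CUU Leu — nonsynonymous.
Codon 5: GGG Gly / GGG Gly — identical.
Synonymous differences: 1.

1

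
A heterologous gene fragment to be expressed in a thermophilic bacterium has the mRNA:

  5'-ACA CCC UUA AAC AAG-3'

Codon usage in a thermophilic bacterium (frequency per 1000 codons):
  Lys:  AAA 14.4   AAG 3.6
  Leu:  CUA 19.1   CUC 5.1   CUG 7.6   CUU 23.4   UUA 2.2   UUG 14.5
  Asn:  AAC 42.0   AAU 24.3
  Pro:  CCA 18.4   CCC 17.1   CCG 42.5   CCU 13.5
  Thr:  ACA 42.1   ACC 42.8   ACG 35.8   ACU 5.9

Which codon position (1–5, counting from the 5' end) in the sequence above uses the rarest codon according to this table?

Codon 1 ACA (Thr): 42.1 per 1000.
Codon 2 CCC (Pro): 17.1 per 1000.
Codon 3 UUA (Leu): 2.2 per 1000.
Codon 4 AAC (Asn): 42.0 per 1000.
Codon 5 AAG (Lys): 3.6 per 1000.
Lowest frequency is 2.2 at codon 3.

3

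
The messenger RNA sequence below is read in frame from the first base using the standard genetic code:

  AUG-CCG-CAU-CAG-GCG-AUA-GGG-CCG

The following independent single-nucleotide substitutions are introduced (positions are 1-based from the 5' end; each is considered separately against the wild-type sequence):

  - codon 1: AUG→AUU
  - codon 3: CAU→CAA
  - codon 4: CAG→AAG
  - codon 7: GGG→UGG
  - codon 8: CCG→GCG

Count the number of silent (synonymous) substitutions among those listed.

Codon 1: AUG (Met) → AUU (Ile) — missense.
Codon 3: CAU (His) → CAA (Gln) — missense.
Codon 4: CAG (Gln) → AAG (Lys) — missense.
Codon 7: GGG (Gly) → UGG (Trp) — missense.
Codon 8: CCG (Pro) → GCG (Ala) — missense.
Synonymous: 0 of 5.

0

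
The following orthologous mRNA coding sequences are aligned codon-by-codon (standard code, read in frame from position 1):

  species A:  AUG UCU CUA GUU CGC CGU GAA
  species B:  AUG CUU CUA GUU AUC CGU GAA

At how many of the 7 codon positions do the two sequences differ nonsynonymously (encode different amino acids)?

Codon 1: AUG Met / AUG Met — identical.
Codon 2: UCU Ser / CUU Leu — nonsynonymous.
Codon 3: CUA Leu / CUA Leu — identical.
Codon 4: GUU Val / GUU Val — identical.
Codon 5: CGC Arg / AUC Ile — nonsynonymous.
Codon 6: CGU Arg / CGU Arg — identical.
Codon 7: GAA Glu / GAA Glu — identical.
Nonsynonymous differences: 2.

2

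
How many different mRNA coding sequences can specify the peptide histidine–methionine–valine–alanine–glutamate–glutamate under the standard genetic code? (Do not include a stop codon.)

128

His: 2 codons.
Met: 1 codon.
Val: 4 codons.
Ala: 4 codons.
Glu: 2 codons.
Glu: 2 codons.
2 × 1 × 4 × 4 × 2 × 2 = 128.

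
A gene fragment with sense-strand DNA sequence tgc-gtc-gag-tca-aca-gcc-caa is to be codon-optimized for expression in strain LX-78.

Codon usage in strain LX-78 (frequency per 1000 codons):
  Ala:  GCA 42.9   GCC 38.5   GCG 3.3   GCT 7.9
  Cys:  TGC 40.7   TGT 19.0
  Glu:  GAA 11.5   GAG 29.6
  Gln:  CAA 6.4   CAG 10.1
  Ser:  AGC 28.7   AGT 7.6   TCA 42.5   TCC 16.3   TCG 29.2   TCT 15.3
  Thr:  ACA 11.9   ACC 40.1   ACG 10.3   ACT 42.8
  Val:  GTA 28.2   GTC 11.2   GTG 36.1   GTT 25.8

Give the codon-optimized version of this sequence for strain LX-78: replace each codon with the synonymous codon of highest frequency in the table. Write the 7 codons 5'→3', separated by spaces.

Codon 1 (Cys): best is TGC at 40.7.
Codon 2 (Val): best is GTG at 36.1.
Codon 3 (Glu): best is GAG at 29.6.
Codon 4 (Ser): best is TCA at 42.5.
Codon 5 (Thr): best is ACT at 42.8.
Codon 6 (Ala): best is GCA at 42.9.
Codon 7 (Gln): best is CAG at 10.1.

TGC GTG GAG TCA ACT GCA CAG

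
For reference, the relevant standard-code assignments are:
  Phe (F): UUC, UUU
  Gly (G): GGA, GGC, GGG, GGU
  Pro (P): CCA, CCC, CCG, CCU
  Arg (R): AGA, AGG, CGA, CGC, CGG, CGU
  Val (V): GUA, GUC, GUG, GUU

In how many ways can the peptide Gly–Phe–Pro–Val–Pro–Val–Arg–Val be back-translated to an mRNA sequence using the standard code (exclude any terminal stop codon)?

49152

Gly: 4 codons.
Phe: 2 codons.
Pro: 4 codons.
Val: 4 codons.
Pro: 4 codons.
Val: 4 codons.
Arg: 6 codons.
Val: 4 codons.
4 × 2 × 4 × 4 × 4 × 4 × 6 × 4 = 49152.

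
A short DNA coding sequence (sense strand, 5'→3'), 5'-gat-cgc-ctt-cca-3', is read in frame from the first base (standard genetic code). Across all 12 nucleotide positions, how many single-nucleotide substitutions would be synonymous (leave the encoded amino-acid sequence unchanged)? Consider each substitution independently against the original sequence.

Codon 1 (GAT, Asp): 1 synonymous substitution.
Codon 2 (CGC, Arg): 3 synonymous substitutions.
Codon 3 (CTT, Leu): 3 synonymous substitutions.
Codon 4 (CCA, Pro): 3 synonymous substitutions.
Total: 1 + 3 + 3 + 3 = 10.

10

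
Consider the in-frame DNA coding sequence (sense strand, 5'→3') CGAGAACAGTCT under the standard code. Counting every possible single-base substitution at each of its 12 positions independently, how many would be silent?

Codon 1 (CGA, Arg): 4 synonymous substitutions.
Codon 2 (GAA, Glu): 1 synonymous substitution.
Codon 3 (CAG, Gln): 1 synonymous substitution.
Codon 4 (TCT, Ser): 3 synonymous substitutions.
Total: 4 + 1 + 1 + 3 = 9.

9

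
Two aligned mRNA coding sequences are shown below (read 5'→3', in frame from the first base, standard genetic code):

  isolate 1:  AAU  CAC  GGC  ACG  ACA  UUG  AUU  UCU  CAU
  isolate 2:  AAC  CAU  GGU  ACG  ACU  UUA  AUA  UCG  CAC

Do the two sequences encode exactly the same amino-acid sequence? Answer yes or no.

yes

Codon 1: AAU Asn / AAC Asn — synonymous.
Codon 2: CAC His / CAU His — synonymous.
Codon 3: GGC Gly / GGU Gly — synonymous.
Codon 4: ACG Thr / ACG Thr — identical.
Codon 5: ACA Thr / ACU Thr — synonymous.
Codon 6: UUG Leu / UUA Leu — synonymous.
Codon 7: AUU Ile / AUA Ile — synonymous.
Codon 8: UCU Ser / UCG Ser — synonymous.
Codon 9: CAU His / CAC His — synonymous.
Nonsynonymous differences: 0 → same protein.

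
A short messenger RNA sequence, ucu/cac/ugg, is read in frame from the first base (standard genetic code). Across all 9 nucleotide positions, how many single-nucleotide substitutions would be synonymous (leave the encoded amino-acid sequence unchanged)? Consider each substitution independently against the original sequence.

4

Codon 1 (UCU, Ser): 3 synonymous substitutions.
Codon 2 (CAC, His): 1 synonymous substitution.
Codon 3 (UGG, Trp): 0 synonymous substitutions.
Total: 3 + 1 + 0 = 4.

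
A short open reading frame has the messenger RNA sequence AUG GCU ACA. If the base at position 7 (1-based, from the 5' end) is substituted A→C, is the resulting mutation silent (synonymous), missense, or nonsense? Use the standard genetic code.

Position 7 falls in codon 3: ACA → Thr.
After the substitution the codon is CCA → Pro.
Thr ≠ Pro, so this is a missense mutation.

missense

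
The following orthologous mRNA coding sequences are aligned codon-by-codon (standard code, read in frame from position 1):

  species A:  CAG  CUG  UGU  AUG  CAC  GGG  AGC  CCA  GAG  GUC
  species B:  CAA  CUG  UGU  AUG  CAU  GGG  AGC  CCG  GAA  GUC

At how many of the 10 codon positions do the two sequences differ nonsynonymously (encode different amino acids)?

0

Codon 1: CAG Gln / CAA Gln — synonymous.
Codon 2: CUG Leu / CUG Leu — identical.
Codon 3: UGU Cys / UGU Cys — identical.
Codon 4: AUG Met / AUG Met — identical.
Codon 5: CAC His / CAU His — synonymous.
Codon 6: GGG Gly / GGG Gly — identical.
Codon 7: AGC Ser / AGC Ser — identical.
Codon 8: CCA Pro / CCG Pro — synonymous.
Codon 9: GAG Glu / GAA Glu — synonymous.
Codon 10: GUC Val / GUC Val — identical.
Nonsynonymous differences: 0.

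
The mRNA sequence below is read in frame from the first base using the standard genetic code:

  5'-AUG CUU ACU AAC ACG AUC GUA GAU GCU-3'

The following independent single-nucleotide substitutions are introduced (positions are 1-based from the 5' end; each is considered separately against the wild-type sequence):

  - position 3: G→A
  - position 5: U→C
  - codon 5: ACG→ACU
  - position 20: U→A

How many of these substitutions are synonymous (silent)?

1

Codon 1: AUG (Met) → AUA (Ile) — missense.
Codon 2: CUU (Leu) → CCU (Pro) — missense.
Codon 5: ACG (Thr) → ACU (Thr) — synonymous.
Codon 7: GUA (Val) → GAA (Glu) — missense.
Synonymous: 1 of 4.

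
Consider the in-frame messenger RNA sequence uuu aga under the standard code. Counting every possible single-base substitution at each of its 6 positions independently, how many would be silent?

3

Codon 1 (UUU, Phe): 1 synonymous substitution.
Codon 2 (AGA, Arg): 2 synonymous substitutions.
Total: 1 + 2 = 3.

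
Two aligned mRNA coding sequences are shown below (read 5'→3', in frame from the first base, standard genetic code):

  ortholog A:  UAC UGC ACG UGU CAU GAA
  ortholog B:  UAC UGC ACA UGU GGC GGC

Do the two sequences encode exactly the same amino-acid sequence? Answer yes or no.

no

Codon 1: UAC Tyr / UAC Tyr — identical.
Codon 2: UGC Cys / UGC Cys — identical.
Codon 3: ACG Thr / ACA Thr — synonymous.
Codon 4: UGU Cys / UGU Cys — identical.
Codon 5: CAU His / GGC Gly — nonsynonymous.
Codon 6: GAA Glu / GGC Gly — nonsynonymous.
Nonsynonymous differences: 2 → different protein.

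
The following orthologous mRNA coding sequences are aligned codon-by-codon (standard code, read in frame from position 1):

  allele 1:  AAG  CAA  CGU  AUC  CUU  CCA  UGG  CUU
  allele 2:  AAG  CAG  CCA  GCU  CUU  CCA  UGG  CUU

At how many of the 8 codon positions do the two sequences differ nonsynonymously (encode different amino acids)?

Codon 1: AAG Lys / AAG Lys — identical.
Codon 2: CAA Gln / CAG Gln — synonymous.
Codon 3: CGU Arg / CCA Pro — nonsynonymous.
Codon 4: AUC Ile / GCU Ala — nonsynonymous.
Codon 5: CUU Leu / CUU Leu — identical.
Codon 6: CCA Pro / CCA Pro — identical.
Codon 7: UGG Trp / UGG Trp — identical.
Codon 8: CUU Leu / CUU Leu — identical.
Nonsynonymous differences: 2.

2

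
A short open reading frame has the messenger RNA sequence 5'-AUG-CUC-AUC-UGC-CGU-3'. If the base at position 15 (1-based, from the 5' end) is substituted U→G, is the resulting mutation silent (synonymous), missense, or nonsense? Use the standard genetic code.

Position 15 falls in codon 5: CGU → Arg.
After the substitution the codon is CGG → Arg.
Both encode Arg, so the change is synonymous.

silent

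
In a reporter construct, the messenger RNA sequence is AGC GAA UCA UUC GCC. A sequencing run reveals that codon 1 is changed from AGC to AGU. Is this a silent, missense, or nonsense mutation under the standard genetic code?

Position 3 falls in codon 1: AGC → Ser.
After the substitution the codon is AGU → Ser.
Both encode Ser, so the change is synonymous.

silent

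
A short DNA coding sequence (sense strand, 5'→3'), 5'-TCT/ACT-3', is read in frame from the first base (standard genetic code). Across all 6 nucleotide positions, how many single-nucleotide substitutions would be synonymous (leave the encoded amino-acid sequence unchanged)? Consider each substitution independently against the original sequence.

Codon 1 (TCT, Ser): 3 synonymous substitutions.
Codon 2 (ACT, Thr): 3 synonymous substitutions.
Total: 3 + 3 = 6.

6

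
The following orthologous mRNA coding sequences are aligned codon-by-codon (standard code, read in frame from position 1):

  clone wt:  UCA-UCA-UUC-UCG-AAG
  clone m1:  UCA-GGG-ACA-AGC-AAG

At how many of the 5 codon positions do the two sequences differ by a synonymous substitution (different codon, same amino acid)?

1

Codon 1: UCA Ser / UCA Ser — identical.
Codon 2: UCA Ser / GGG Gly — nonsynonymous.
Codon 3: UUC Phe / ACA Thr — nonsynonymous.
Codon 4: UCG Ser / AGC Ser — synonymous.
Codon 5: AAG Lys / AAG Lys — identical.
Synonymous differences: 1.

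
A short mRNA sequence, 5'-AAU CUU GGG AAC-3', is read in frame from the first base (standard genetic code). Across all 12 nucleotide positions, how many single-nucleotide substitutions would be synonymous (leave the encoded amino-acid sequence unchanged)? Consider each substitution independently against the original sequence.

Codon 1 (AAU, Asn): 1 synonymous substitution.
Codon 2 (CUU, Leu): 3 synonymous substitutions.
Codon 3 (GGG, Gly): 3 synonymous substitutions.
Codon 4 (AAC, Asn): 1 synonymous substitution.
Total: 1 + 3 + 3 + 1 = 8.

8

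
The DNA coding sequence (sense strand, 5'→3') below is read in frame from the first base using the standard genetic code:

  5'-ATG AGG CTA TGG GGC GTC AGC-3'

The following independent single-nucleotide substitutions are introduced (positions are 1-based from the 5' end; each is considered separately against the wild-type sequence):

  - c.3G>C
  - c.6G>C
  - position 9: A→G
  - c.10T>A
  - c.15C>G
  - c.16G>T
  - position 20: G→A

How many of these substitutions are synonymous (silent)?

Codon 1: ATG (Met) → ATC (Ile) — missense.
Codon 2: AGG (Arg) → AGC (Ser) — missense.
Codon 3: CTA (Leu) → CTG (Leu) — synonymous.
Codon 4: TGG (Trp) → AGG (Arg) — missense.
Codon 5: GGC (Gly) → GGG (Gly) — synonymous.
Codon 6: GTC (Val) → TTC (Phe) — missense.
Codon 7: AGC (Ser) → AAC (Asn) — missense.
Synonymous: 2 of 7.

2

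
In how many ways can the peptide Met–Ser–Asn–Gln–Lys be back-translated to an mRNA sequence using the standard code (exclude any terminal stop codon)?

48

Met: 1 codon.
Ser: 6 codons.
Asn: 2 codons.
Gln: 2 codons.
Lys: 2 codons.
1 × 6 × 2 × 2 × 2 = 48.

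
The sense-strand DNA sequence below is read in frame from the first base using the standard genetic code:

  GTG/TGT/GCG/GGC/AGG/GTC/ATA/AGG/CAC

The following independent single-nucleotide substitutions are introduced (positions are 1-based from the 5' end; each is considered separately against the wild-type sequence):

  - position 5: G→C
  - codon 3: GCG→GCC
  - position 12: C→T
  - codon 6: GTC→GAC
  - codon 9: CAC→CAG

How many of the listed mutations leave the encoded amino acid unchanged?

2

Codon 2: TGT (Cys) → TCT (Ser) — missense.
Codon 3: GCG (Ala) → GCC (Ala) — synonymous.
Codon 4: GGC (Gly) → GGT (Gly) — synonymous.
Codon 6: GTC (Val) → GAC (Asp) — missense.
Codon 9: CAC (His) → CAG (Gln) — missense.
Synonymous: 2 of 5.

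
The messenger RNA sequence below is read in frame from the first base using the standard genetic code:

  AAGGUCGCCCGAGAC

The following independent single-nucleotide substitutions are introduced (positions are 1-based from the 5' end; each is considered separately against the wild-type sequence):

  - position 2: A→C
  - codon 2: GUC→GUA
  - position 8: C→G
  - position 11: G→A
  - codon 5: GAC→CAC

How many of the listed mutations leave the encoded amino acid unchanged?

1

Codon 1: AAG (Lys) → ACG (Thr) — missense.
Codon 2: GUC (Val) → GUA (Val) — synonymous.
Codon 3: GCC (Ala) → GGC (Gly) — missense.
Codon 4: CGA (Arg) → CAA (Gln) — missense.
Codon 5: GAC (Asp) → CAC (His) — missense.
Synonymous: 1 of 5.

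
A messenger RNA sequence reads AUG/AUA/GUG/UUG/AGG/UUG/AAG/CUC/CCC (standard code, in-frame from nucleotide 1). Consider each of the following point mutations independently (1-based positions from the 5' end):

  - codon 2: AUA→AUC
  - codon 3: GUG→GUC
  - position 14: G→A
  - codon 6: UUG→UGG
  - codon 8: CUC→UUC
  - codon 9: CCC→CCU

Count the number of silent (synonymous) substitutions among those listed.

Codon 2: AUA (Ile) → AUC (Ile) — synonymous.
Codon 3: GUG (Val) → GUC (Val) — synonymous.
Codon 5: AGG (Arg) → AAG (Lys) — missense.
Codon 6: UUG (Leu) → UGG (Trp) — missense.
Codon 8: CUC (Leu) → UUC (Phe) — missense.
Codon 9: CCC (Pro) → CCU (Pro) — synonymous.
Synonymous: 3 of 6.

3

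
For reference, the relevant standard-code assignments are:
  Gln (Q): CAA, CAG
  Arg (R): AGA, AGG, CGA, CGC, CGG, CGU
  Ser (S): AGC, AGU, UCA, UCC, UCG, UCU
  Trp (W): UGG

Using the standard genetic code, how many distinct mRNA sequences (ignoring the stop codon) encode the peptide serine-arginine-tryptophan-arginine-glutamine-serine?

2592

Ser: 6 codons.
Arg: 6 codons.
Trp: 1 codon.
Arg: 6 codons.
Gln: 2 codons.
Ser: 6 codons.
6 × 6 × 1 × 6 × 2 × 6 = 2592.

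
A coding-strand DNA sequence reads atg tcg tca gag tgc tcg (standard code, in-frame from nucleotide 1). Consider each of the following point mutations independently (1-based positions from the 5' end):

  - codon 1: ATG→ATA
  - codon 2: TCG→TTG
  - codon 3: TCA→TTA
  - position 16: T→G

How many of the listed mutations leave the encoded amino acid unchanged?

Codon 1: ATG (Met) → ATA (Ile) — missense.
Codon 2: TCG (Ser) → TTG (Leu) — missense.
Codon 3: TCA (Ser) → TTA (Leu) — missense.
Codon 6: TCG (Ser) → GCG (Ala) — missense.
Synonymous: 0 of 4.

0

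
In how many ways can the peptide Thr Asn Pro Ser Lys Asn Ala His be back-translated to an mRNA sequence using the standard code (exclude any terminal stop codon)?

6144

Thr: 4 codons.
Asn: 2 codons.
Pro: 4 codons.
Ser: 6 codons.
Lys: 2 codons.
Asn: 2 codons.
Ala: 4 codons.
His: 2 codons.
4 × 2 × 4 × 6 × 2 × 2 × 4 × 2 = 6144.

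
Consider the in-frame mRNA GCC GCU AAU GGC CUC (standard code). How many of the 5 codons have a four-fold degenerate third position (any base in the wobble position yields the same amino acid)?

Codon 1 GCC (Ala): third position 4-fold.
Codon 2 GCU (Ala): third position 4-fold.
Codon 3 AAU (Asn): third position 2-fold.
Codon 4 GGC (Gly): third position 4-fold.
Codon 5 CUC (Leu): third position 4-fold.
Four-fold degenerate third positions: 4.

4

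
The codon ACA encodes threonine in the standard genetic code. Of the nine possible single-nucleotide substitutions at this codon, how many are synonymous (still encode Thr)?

Position 1: none → 0 synonymous.
Position 2: none → 0 synonymous.
Position 3: ACT, ACC, ACG → 3 synonymous.
Total: 0 + 0 + 3 = 3.

3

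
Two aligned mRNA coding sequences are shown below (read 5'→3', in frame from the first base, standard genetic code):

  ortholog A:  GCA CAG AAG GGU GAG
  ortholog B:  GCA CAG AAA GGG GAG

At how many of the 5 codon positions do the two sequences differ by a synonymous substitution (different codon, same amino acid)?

2

Codon 1: GCA Ala / GCA Ala — identical.
Codon 2: CAG Gln / CAG Gln — identical.
Codon 3: AAG Lys / AAA Lys — synonymous.
Codon 4: GGU Gly / GGG Gly — synonymous.
Codon 5: GAG Glu / GAG Glu — identical.
Synonymous differences: 2.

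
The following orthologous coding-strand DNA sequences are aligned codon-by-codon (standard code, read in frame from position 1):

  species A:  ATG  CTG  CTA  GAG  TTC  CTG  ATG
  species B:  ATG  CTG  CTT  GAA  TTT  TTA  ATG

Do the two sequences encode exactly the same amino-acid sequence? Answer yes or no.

Codon 1: ATG Met / ATG Met — identical.
Codon 2: CTG Leu / CTG Leu — identical.
Codon 3: CTA Leu / CTT Leu — synonymous.
Codon 4: GAG Glu / GAA Glu — synonymous.
Codon 5: TTC Phe / TTT Phe — synonymous.
Codon 6: CTG Leu / TTA Leu — synonymous.
Codon 7: ATG Met / ATG Met — identical.
Nonsynonymous differences: 0 → same protein.

yes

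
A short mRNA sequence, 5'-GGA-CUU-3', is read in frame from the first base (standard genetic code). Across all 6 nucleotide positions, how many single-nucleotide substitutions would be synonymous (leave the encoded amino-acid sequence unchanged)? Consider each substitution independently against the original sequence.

6

Codon 1 (GGA, Gly): 3 synonymous substitutions.
Codon 2 (CUU, Leu): 3 synonymous substitutions.
Total: 3 + 3 = 6.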